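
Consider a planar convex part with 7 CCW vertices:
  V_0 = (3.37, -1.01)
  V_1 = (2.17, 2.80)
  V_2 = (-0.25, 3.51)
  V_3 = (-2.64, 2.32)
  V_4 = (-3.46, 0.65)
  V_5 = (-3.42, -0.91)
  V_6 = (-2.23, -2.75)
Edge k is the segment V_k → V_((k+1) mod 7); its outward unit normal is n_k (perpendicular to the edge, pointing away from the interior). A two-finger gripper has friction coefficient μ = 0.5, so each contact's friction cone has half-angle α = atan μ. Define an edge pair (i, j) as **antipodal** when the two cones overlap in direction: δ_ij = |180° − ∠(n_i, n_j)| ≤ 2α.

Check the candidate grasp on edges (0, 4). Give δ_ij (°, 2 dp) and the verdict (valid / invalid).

α = atan 0.5 = 26.57°;  2α = 53.13°
edge 0: e_0 = (-1.20, +3.81);  n_0 = (+0.9538, +0.3004)
edge 4: e_4 = (+0.04, -1.56);  n_4 = (-0.9997, -0.0256)
∠(n_0, n_4) = 163.99°
δ = |180° − 163.99°| = 16.01°
16.01° ≤ 2α = 53.13°  →  valid

δ = 16.01°, valid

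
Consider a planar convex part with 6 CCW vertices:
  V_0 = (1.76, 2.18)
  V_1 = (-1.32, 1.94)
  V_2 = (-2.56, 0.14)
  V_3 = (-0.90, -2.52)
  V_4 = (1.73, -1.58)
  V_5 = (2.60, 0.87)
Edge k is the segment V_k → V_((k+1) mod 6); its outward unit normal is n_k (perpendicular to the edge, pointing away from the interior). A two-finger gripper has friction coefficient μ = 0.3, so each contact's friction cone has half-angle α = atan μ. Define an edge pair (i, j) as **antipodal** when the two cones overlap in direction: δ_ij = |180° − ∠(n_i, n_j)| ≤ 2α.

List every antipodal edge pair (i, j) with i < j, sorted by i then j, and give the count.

count = 3; pairs: (0,3), (1,4), (2,5)

α = atan 0.3 = 16.70°;  2α = 33.40°
n_0 = (-0.0777, +0.9970)
n_1 = (-0.8235, +0.5673)
n_2 = (-0.8484, -0.5294)
n_3 = (+0.3366, -0.9417)
n_4 = (+0.9423, -0.3346)
n_5 = (+0.8418, +0.5398)
  (0,1): δ = 129.02°  ·
  (0,2): δ = 62.49°  ·
  (0,3): δ = 15.21°  ✓
  (0,4): δ = 65.99°  ·
  (0,5): δ = 118.21°  ·
  (1,2): δ = 113.47°  ·
  (1,3): δ = 35.77°  ·
  (1,4): δ = 15.01°  ✓
  (1,5): δ = 67.23°  ·
  (2,3): δ = 102.30°  ·
  (2,4): δ = 51.52°  ·
  (2,5): δ = 0.70°  ✓
  (3,4): δ = 129.22°  ·
  (3,5): δ = 77.00°  ·
  (4,5): δ = 127.78°  ·
antipodal pairs: 3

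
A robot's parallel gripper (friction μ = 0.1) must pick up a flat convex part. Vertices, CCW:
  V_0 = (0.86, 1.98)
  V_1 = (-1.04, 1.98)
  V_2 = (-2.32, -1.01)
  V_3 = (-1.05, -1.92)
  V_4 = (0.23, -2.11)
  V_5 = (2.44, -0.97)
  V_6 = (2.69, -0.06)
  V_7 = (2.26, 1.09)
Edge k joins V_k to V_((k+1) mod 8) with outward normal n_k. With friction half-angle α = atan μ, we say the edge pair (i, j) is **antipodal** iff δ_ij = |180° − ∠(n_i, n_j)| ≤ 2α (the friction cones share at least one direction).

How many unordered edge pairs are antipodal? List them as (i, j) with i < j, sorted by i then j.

count = 3; pairs: (0,3), (1,5), (2,7)

α = atan 0.1 = 5.71°;  2α = 11.42°
n_0 = (+0.0000, +1.0000)
n_1 = (-0.9193, +0.3935)
n_2 = (-0.5824, -0.8129)
n_3 = (-0.1468, -0.9892)
n_4 = (+0.4584, -0.8887)
n_5 = (+0.9643, -0.2649)
n_6 = (+0.9367, +0.3502)
n_7 = (+0.5365, +0.8439)
  (0,1): δ = 113.18°  ·
  (0,2): δ = 35.62°  ·
  (0,3): δ = 8.44°  ✓
  (0,4): δ = 27.29°  ·
  (0,5): δ = 74.64°  ·
  (0,6): δ = 110.50°  ·
  (0,7): δ = 147.56°  ·
  (1,2): δ = 102.45°  ·
  (1,3): δ = 75.27°  ·
  (1,4): δ = 39.54°  ·
  (1,5): δ = 7.81°  ✓
  (1,6): δ = 43.68°  ·
  (1,7): δ = 80.73°  ·
  (2,3): δ = 152.82°  ·
  (2,4): δ = 117.09°  ·
  (2,5): δ = 69.74°  ·
  (2,6): δ = 33.88°  ·
  (2,7): δ = 3.18°  ✓
  (3,4): δ = 144.27°  ·
  (3,5): δ = 96.92°  ·
  (3,6): δ = 61.06°  ·
  (3,7): δ = 24.00°  ·
  (4,5): δ = 132.65°  ·
  (4,6): δ = 96.78°  ·
  (4,7): δ = 59.73°  ·
  (5,6): δ = 144.14°  ·
  (5,7): δ = 107.08°  ·
  (6,7): δ = 142.95°  ·
antipodal pairs: 3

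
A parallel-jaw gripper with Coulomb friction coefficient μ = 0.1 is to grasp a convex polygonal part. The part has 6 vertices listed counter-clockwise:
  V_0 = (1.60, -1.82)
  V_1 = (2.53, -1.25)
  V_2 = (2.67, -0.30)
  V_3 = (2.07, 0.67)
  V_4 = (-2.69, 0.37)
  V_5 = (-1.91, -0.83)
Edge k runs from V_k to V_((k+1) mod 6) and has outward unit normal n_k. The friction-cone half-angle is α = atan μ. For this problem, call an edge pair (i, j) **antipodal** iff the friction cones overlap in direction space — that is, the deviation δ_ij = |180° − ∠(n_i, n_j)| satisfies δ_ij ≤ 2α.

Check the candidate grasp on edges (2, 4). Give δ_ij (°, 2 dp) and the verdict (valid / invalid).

α = atan 0.1 = 5.71°;  2α = 11.42°
edge 2: e_2 = (-0.60, +0.97);  n_2 = (+0.8505, +0.5261)
edge 4: e_4 = (+0.78, -1.20);  n_4 = (-0.8384, -0.5450)
∠(n_2, n_4) = 178.72°
δ = |180° − 178.72°| = 1.28°
1.28° ≤ 2α = 11.42°  →  valid

δ = 1.28°, valid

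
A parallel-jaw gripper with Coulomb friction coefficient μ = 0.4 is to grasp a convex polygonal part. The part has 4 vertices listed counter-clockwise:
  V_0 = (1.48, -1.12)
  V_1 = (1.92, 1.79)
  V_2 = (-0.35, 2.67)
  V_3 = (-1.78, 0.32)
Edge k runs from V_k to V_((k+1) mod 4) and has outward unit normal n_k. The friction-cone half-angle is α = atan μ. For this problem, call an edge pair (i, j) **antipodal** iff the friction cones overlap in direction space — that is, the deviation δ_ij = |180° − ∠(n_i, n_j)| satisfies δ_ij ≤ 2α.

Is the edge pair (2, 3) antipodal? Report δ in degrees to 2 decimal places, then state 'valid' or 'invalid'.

δ = 82.51°, invalid

α = atan 0.4 = 21.80°;  2α = 43.60°
edge 2: e_2 = (-1.43, -2.35);  n_2 = (-0.8543, +0.5198)
edge 3: e_3 = (+3.26, -1.44);  n_3 = (-0.4041, -0.9147)
∠(n_2, n_3) = 97.49°
δ = |180° − 97.49°| = 82.51°
82.51° > 2α = 43.60°  →  invalid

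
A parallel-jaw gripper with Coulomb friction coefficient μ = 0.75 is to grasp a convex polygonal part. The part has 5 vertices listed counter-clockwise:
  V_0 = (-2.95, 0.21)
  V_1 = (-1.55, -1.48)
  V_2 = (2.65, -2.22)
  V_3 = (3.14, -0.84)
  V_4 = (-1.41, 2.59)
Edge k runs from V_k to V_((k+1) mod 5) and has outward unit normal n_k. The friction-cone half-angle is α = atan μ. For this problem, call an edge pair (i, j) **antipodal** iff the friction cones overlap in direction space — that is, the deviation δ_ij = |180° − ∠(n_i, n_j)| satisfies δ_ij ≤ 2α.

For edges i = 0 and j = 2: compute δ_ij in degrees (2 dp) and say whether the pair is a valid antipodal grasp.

δ = 59.19°, valid

α = atan 0.75 = 36.87°;  2α = 73.74°
edge 0: e_0 = (+1.40, -1.69);  n_0 = (-0.7701, -0.6379)
edge 2: e_2 = (+0.49, +1.38);  n_2 = (+0.9424, -0.3346)
∠(n_0, n_2) = 120.81°
δ = |180° − 120.81°| = 59.19°
59.19° ≤ 2α = 73.74°  →  valid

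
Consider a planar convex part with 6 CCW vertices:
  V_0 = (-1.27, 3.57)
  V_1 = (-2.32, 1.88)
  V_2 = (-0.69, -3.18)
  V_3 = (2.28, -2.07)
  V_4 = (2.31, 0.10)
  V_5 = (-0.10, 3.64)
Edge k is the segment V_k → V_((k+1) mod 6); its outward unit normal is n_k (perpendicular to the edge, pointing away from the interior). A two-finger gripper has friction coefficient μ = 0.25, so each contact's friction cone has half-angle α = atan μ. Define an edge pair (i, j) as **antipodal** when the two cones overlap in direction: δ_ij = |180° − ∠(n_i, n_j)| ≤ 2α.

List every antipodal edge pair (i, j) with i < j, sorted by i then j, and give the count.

α = atan 0.25 = 14.04°;  2α = 28.07°
n_0 = (-0.8494, +0.5277)
n_1 = (-0.9518, -0.3066)
n_2 = (+0.3501, -0.9367)
n_3 = (+0.9999, -0.0138)
n_4 = (+0.8266, +0.5628)
n_5 = (-0.0597, +0.9982)
  (0,1): δ = 130.29°  ·
  (0,2): δ = 37.65°  ·
  (0,3): δ = 31.06°  ·
  (0,4): δ = 66.10°  ·
  (0,5): δ = 125.28°  ·
  (1,2): δ = 87.36°  ·
  (1,3): δ = 18.65°  ✓
  (1,4): δ = 16.39°  ✓
  (1,5): δ = 75.57°  ·
  (2,3): δ = 111.28°  ·
  (2,4): δ = 76.25°  ·
  (2,5): δ = 17.07°  ✓
  (3,4): δ = 144.96°  ·
  (3,5): δ = 85.78°  ·
  (4,5): δ = 120.82°  ·
antipodal pairs: 3

count = 3; pairs: (1,3), (1,4), (2,5)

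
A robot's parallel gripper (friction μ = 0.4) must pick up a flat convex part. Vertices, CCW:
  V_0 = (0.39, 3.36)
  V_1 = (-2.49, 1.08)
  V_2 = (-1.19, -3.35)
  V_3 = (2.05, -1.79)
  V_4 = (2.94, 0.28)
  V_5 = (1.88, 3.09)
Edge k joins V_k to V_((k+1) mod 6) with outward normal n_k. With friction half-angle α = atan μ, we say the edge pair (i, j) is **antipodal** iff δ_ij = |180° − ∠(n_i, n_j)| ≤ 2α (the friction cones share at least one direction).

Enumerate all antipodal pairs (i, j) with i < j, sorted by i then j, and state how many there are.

α = atan 0.4 = 21.80°;  2α = 43.60°
n_0 = (-0.6207, +0.7840)
n_1 = (-0.9595, -0.2816)
n_2 = (+0.4338, -0.9010)
n_3 = (+0.9187, -0.3950)
n_4 = (+0.9356, +0.3529)
n_5 = (+0.1783, +0.9840)
  (0,1): δ = 112.01°  ·
  (0,2): δ = 12.66°  ✓
  (0,3): δ = 28.37°  ✓
  (0,4): δ = 72.30°  ·
  (0,5): δ = 131.36°  ·
  (1,2): δ = 80.64°  ·
  (1,3): δ = 39.62°  ✓
  (1,4): δ = 4.31°  ✓
  (1,5): δ = 63.37°  ·
  (2,3): δ = 138.98°  ·
  (2,4): δ = 95.04°  ·
  (2,5): δ = 35.98°  ✓
  (3,4): δ = 136.07°  ·
  (3,5): δ = 77.01°  ·
  (4,5): δ = 120.94°  ·
antipodal pairs: 5

count = 5; pairs: (0,2), (0,3), (1,3), (1,4), (2,5)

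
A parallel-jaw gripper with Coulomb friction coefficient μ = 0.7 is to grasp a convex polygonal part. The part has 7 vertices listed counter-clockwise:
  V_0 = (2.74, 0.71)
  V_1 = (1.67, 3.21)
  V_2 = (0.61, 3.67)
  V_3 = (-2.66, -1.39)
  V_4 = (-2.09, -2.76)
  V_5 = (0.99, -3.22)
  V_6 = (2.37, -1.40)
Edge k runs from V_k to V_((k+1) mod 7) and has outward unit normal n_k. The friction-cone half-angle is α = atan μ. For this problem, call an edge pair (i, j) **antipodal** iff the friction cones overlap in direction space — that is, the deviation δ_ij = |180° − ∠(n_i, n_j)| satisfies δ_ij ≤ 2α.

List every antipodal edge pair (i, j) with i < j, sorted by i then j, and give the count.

α = atan 0.7 = 34.99°;  2α = 69.98°
n_0 = (+0.9193, +0.3935)
n_1 = (+0.3981, +0.9173)
n_2 = (-0.8399, +0.5428)
n_3 = (-0.9233, -0.3841)
n_4 = (-0.1477, -0.9890)
n_5 = (+0.7968, -0.6042)
n_6 = (+0.9850, -0.1727)
  (0,1): δ = 136.63°  ·
  (0,2): δ = 56.04°  ✓
  (0,3): δ = 0.58°  ✓
  (0,4): δ = 58.33°  ✓
  (0,5): δ = 119.66°  ·
  (0,6): δ = 146.88°  ·
  (1,2): δ = 99.41°  ·
  (1,3): δ = 43.95°  ✓
  (1,4): δ = 14.96°  ✓
  (1,5): δ = 76.29°  ·
  (1,6): δ = 103.51°  ·
  (2,3): δ = 124.54°  ·
  (2,4): δ = 65.62°  ✓
  (2,5): δ = 4.30°  ✓
  (2,6): δ = 22.93°  ✓
  (3,4): δ = 121.08°  ·
  (3,5): δ = 59.76°  ✓
  (3,6): δ = 32.54°  ✓
  (4,5): δ = 118.68°  ·
  (4,6): δ = 91.45°  ·
  (5,6): δ = 152.78°  ·
antipodal pairs: 10

count = 10; pairs: (0,2), (0,3), (0,4), (1,3), (1,4), (2,4), (2,5), (2,6), (3,5), (3,6)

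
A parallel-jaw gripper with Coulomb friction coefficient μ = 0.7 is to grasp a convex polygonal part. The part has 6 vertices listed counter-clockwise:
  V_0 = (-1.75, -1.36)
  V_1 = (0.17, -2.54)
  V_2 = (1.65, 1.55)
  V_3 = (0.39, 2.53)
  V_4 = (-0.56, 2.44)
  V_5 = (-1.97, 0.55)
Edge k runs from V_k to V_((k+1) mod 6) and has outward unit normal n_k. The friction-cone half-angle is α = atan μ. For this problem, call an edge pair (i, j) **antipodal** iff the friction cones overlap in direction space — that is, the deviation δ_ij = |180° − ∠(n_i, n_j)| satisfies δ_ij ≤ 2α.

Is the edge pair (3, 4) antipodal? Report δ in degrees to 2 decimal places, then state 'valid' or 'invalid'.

α = atan 0.7 = 34.99°;  2α = 69.98°
edge 3: e_3 = (-0.95, -0.09);  n_3 = (-0.0943, +0.9955)
edge 4: e_4 = (-1.41, -1.89);  n_4 = (-0.8015, +0.5980)
∠(n_3, n_4) = 47.86°
δ = |180° − 47.86°| = 132.14°
132.14° > 2α = 69.98°  →  invalid

δ = 132.14°, invalid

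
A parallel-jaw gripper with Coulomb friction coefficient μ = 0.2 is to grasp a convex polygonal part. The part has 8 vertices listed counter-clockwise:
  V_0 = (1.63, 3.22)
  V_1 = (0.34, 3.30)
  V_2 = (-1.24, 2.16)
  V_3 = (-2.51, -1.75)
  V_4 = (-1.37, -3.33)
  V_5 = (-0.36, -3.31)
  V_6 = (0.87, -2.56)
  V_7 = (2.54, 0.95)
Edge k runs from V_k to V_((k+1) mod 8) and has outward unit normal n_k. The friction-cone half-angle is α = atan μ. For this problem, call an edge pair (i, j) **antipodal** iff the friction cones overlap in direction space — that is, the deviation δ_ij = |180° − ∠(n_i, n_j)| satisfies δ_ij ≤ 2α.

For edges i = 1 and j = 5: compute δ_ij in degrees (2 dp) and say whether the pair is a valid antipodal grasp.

δ = 4.44°, valid

α = atan 0.2 = 11.31°;  2α = 22.62°
edge 1: e_1 = (-1.58, -1.14);  n_1 = (-0.5851, +0.8109)
edge 5: e_5 = (+1.23, +0.75);  n_5 = (+0.5206, -0.8538)
∠(n_1, n_5) = 175.56°
δ = |180° − 175.56°| = 4.44°
4.44° ≤ 2α = 22.62°  →  valid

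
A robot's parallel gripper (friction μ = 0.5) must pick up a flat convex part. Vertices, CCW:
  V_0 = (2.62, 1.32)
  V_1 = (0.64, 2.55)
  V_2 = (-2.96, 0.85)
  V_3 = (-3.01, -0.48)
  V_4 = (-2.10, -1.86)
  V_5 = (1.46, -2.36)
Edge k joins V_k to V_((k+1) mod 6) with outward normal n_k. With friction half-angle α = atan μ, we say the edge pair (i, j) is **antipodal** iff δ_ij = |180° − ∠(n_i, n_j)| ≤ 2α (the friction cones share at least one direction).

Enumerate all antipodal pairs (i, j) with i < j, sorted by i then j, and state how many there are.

α = atan 0.5 = 26.57°;  2α = 53.13°
n_0 = (+0.5277, +0.8494)
n_1 = (-0.4270, +0.9042)
n_2 = (-0.9993, +0.0376)
n_3 = (-0.8348, -0.5505)
n_4 = (-0.1391, -0.9903)
n_5 = (+0.9537, -0.3006)
  (0,1): δ = 122.87°  ·
  (0,2): δ = 60.30°  ·
  (0,3): δ = 24.75°  ✓
  (0,4): δ = 23.85°  ✓
  (0,5): δ = 104.35°  ·
  (1,2): δ = 117.43°  ·
  (1,3): δ = 81.88°  ·
  (1,4): δ = 33.27°  ✓
  (1,5): δ = 47.23°  ✓
  (2,3): δ = 144.45°  ·
  (2,4): δ = 95.84°  ·
  (2,5): δ = 15.34°  ✓
  (3,4): δ = 131.40°  ·
  (3,5): δ = 50.90°  ✓
  (4,5): δ = 99.50°  ·
antipodal pairs: 6

count = 6; pairs: (0,3), (0,4), (1,4), (1,5), (2,5), (3,5)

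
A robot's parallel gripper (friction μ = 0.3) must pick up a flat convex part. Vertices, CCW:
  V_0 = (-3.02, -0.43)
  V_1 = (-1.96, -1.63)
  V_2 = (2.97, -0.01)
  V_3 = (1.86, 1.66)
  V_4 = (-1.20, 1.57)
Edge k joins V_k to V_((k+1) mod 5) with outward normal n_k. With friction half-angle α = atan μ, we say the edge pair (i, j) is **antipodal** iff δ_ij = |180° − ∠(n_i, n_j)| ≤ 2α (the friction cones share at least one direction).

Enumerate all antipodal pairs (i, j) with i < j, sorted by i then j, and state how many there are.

α = atan 0.3 = 16.70°;  2α = 33.40°
n_0 = (-0.7495, -0.6620)
n_1 = (+0.3122, -0.9500)
n_2 = (+0.8328, +0.5535)
n_3 = (-0.0294, +0.9996)
n_4 = (-0.7396, +0.6730)
  (0,1): δ = 113.26°  ·
  (0,2): δ = 7.84°  ✓
  (0,3): δ = 50.23°  ·
  (0,4): δ = 96.24°  ·
  (1,2): δ = 74.58°  ·
  (1,3): δ = 16.51°  ✓
  (1,4): δ = 29.51°  ✓
  (2,3): δ = 121.93°  ·
  (2,4): δ = 75.91°  ·
  (3,4): δ = 133.99°  ·
antipodal pairs: 3

count = 3; pairs: (0,2), (1,3), (1,4)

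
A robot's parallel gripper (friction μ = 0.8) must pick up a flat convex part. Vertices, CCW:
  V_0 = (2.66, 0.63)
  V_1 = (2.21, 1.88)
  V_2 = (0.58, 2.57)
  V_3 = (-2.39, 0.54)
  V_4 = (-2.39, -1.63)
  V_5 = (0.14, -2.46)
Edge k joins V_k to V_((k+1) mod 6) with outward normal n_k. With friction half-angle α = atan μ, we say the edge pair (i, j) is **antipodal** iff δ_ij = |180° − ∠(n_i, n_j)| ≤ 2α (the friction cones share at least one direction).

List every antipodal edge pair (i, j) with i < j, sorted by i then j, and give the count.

count = 9; pairs: (0,2), (0,3), (0,4), (1,3), (1,4), (1,5), (2,4), (2,5), (3,5)

α = atan 0.8 = 38.66°;  2α = 77.32°
n_0 = (+0.9409, +0.3387)
n_1 = (+0.3898, +0.9209)
n_2 = (-0.5643, +0.8256)
n_3 = (-1.0000, -0.0000)
n_4 = (-0.3117, -0.9502)
n_5 = (+0.7750, -0.6320)
  (0,1): δ = 132.74°  ·
  (0,2): δ = 75.45°  ✓
  (0,3): δ = 19.80°  ✓
  (0,4): δ = 52.04°  ✓
  (0,5): δ = 121.00°  ·
  (1,2): δ = 122.70°  ·
  (1,3): δ = 67.06°  ✓
  (1,4): δ = 4.78°  ✓
  (1,5): δ = 73.75°  ✓
  (2,3): δ = 124.35°  ·
  (2,4): δ = 52.52°  ✓
  (2,5): δ = 16.45°  ✓
  (3,4): δ = 108.16°  ·
  (3,5): δ = 39.20°  ✓
  (4,5): δ = 111.04°  ·
antipodal pairs: 9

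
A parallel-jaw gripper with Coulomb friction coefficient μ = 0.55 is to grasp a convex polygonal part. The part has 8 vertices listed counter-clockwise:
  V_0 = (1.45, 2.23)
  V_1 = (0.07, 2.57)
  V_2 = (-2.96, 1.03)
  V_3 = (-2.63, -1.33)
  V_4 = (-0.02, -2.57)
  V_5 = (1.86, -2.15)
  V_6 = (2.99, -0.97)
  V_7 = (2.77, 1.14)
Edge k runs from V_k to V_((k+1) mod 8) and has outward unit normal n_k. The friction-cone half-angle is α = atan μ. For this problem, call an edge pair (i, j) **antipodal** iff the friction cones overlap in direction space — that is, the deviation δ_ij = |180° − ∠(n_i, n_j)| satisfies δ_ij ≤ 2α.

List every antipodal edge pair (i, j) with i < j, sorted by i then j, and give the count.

count = 10; pairs: (0,3), (0,4), (1,3), (1,4), (1,5), (2,5), (2,6), (2,7), (3,7), (4,7)

α = atan 0.55 = 28.81°;  2α = 57.62°
n_0 = (+0.2392, +0.9710)
n_1 = (-0.4531, +0.8915)
n_2 = (-0.9904, -0.1385)
n_3 = (-0.4291, -0.9032)
n_4 = (+0.2180, -0.9759)
n_5 = (+0.7222, -0.6916)
n_6 = (+0.9946, +0.1037)
n_7 = (+0.6367, +0.7711)
  (0,1): δ = 139.22°  ·
  (0,2): δ = 68.20°  ·
  (0,3): δ = 11.57°  ✓
  (0,4): δ = 26.43°  ✓
  (0,5): δ = 60.08°  ·
  (0,6): δ = 109.79°  ·
  (0,7): δ = 154.29°  ·
  (1,2): δ = 108.98°  ·
  (1,3): δ = 52.35°  ✓
  (1,4): δ = 14.35°  ✓
  (1,5): δ = 19.30°  ✓
  (1,6): δ = 69.01°  ·
  (1,7): δ = 113.51°  ·
  (2,3): δ = 123.37°  ·
  (2,4): δ = 85.37°  ·
  (2,5): δ = 51.72°  ✓
  (2,6): δ = 2.01°  ✓
  (2,7): δ = 42.49°  ✓
  (3,4): δ = 141.99°  ·
  (3,5): δ = 108.35°  ·
  (3,6): δ = 58.64°  ·
  (3,7): δ = 14.14°  ✓
  (4,5): δ = 146.35°  ·
  (4,6): δ = 96.64°  ·
  (4,7): δ = 52.14°  ✓
  (5,6): δ = 130.29°  ·
  (5,7): δ = 85.79°  ·
  (6,7): δ = 135.50°  ·
antipodal pairs: 10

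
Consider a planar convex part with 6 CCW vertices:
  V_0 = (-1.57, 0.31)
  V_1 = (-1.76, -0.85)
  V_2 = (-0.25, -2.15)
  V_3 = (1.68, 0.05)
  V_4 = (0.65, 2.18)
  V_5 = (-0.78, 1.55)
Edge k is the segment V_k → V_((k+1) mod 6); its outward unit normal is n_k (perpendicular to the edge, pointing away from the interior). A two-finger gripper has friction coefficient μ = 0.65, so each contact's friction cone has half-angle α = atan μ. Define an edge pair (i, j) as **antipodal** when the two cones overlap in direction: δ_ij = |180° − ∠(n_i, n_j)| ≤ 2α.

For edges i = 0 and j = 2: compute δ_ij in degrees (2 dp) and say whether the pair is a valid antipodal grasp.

α = atan 0.65 = 33.02°;  2α = 66.05°
edge 0: e_0 = (-0.19, -1.16);  n_0 = (-0.9868, +0.1616)
edge 2: e_2 = (+1.93, +2.20);  n_2 = (+0.7517, -0.6595)
∠(n_0, n_2) = 148.04°
δ = |180° − 148.04°| = 31.96°
31.96° ≤ 2α = 66.05°  →  valid

δ = 31.96°, valid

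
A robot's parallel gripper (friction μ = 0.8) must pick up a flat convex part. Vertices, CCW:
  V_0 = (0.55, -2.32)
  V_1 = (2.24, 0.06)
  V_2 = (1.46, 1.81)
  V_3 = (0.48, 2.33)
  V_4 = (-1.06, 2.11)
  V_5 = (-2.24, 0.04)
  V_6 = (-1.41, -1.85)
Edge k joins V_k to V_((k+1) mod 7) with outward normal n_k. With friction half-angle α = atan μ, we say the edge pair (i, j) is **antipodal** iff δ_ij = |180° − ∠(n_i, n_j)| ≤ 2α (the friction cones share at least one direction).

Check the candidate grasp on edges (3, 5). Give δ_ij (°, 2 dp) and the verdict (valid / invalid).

α = atan 0.8 = 38.66°;  2α = 77.32°
edge 3: e_3 = (-1.54, -0.22);  n_3 = (-0.1414, +0.9899)
edge 5: e_5 = (+0.83, -1.89);  n_5 = (-0.9156, -0.4021)
∠(n_3, n_5) = 105.58°
δ = |180° − 105.58°| = 74.42°
74.42° ≤ 2α = 77.32°  →  valid

δ = 74.42°, valid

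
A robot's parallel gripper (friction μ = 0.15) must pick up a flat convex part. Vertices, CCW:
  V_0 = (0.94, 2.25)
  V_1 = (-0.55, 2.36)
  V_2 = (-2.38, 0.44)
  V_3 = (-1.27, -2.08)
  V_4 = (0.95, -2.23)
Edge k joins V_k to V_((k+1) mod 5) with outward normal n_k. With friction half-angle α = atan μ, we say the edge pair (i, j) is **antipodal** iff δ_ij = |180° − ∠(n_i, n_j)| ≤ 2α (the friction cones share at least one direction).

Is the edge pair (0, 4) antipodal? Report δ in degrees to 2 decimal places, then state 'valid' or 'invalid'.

α = atan 0.15 = 8.53°;  2α = 17.06°
edge 0: e_0 = (-1.49, +0.11);  n_0 = (+0.0736, +0.9973)
edge 4: e_4 = (-0.01, +4.48);  n_4 = (+1.0000, +0.0022)
∠(n_0, n_4) = 85.65°
δ = |180° − 85.65°| = 94.35°
94.35° > 2α = 17.06°  →  invalid

δ = 94.35°, invalid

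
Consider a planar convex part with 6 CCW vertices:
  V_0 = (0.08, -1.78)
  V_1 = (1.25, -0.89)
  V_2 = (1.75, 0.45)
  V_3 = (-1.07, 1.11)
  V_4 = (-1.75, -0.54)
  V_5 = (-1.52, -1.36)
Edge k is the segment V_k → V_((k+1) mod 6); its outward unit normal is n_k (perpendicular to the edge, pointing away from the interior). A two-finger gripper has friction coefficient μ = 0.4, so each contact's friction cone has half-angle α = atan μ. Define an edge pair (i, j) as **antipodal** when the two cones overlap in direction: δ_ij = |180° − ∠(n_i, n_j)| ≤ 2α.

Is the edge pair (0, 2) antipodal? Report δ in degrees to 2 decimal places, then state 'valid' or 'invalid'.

α = atan 0.4 = 21.80°;  2α = 43.60°
edge 0: e_0 = (+1.17, +0.89);  n_0 = (+0.6054, -0.7959)
edge 2: e_2 = (-2.82, +0.66);  n_2 = (+0.2279, +0.9737)
∠(n_0, n_2) = 129.57°
δ = |180° − 129.57°| = 50.43°
50.43° > 2α = 43.60°  →  invalid

δ = 50.43°, invalid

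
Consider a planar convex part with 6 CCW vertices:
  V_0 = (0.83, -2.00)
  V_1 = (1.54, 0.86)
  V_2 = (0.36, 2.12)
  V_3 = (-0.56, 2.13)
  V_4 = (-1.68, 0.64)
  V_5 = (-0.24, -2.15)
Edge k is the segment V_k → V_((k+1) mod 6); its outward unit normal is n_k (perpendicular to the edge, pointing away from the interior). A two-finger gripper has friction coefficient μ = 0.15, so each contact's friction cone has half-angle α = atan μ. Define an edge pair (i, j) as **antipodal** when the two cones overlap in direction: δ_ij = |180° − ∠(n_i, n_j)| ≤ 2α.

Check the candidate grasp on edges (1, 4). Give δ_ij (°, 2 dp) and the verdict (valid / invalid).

δ = 15.82°, valid

α = atan 0.15 = 8.53°;  2α = 17.06°
edge 1: e_1 = (-1.18, +1.26);  n_1 = (+0.7299, +0.6836)
edge 4: e_4 = (+1.44, -2.79);  n_4 = (-0.8886, -0.4586)
∠(n_1, n_4) = 164.18°
δ = |180° − 164.18°| = 15.82°
15.82° ≤ 2α = 17.06°  →  valid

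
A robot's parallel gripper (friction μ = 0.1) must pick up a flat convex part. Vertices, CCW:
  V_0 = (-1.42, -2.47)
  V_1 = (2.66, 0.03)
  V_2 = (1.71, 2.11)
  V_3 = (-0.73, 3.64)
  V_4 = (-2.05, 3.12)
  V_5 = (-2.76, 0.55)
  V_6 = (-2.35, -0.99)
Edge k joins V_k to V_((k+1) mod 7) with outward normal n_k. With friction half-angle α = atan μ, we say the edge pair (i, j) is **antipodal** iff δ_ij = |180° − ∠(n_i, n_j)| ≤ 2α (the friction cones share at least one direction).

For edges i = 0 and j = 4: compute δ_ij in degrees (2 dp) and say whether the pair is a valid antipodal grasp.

α = atan 0.1 = 5.71°;  2α = 11.42°
edge 0: e_0 = (+4.08, +2.50);  n_0 = (+0.5225, -0.8527)
edge 4: e_4 = (-0.71, -2.57);  n_4 = (-0.9639, +0.2663)
∠(n_0, n_4) = 136.94°
δ = |180° − 136.94°| = 43.06°
43.06° > 2α = 11.42°  →  invalid

δ = 43.06°, invalid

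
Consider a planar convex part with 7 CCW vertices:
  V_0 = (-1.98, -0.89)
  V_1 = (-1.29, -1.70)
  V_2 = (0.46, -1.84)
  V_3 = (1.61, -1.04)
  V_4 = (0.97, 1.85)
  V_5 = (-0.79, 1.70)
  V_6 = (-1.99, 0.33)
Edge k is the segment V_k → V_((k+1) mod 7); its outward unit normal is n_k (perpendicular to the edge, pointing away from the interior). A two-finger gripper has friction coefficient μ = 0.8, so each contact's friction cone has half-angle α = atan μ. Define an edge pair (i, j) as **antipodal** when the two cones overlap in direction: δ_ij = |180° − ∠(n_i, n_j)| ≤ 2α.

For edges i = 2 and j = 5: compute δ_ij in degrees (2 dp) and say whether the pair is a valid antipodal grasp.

α = atan 0.8 = 38.66°;  2α = 77.32°
edge 2: e_2 = (+1.15, +0.80);  n_2 = (+0.5711, -0.8209)
edge 5: e_5 = (-1.20, -1.37);  n_5 = (-0.7522, +0.6589)
∠(n_2, n_5) = 166.04°
δ = |180° − 166.04°| = 13.96°
13.96° ≤ 2α = 77.32°  →  valid

δ = 13.96°, valid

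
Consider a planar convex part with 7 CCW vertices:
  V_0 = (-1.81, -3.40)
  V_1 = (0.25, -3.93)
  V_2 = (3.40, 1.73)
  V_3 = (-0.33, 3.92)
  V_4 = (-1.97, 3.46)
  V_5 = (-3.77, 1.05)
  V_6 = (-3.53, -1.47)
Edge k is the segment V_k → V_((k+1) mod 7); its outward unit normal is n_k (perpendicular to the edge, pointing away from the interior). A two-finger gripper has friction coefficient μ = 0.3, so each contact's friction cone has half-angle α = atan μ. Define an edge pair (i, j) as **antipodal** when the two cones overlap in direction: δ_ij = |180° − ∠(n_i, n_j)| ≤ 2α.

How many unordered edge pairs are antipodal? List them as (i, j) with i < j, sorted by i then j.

α = atan 0.3 = 16.70°;  2α = 33.40°
n_0 = (-0.2492, -0.9685)
n_1 = (+0.8738, -0.4863)
n_2 = (+0.5063, +0.8623)
n_3 = (-0.2701, +0.9628)
n_4 = (-0.8012, +0.5984)
n_5 = (-0.9955, -0.0948)
n_6 = (-0.7466, -0.6653)
  (0,1): δ = 104.67°  ·
  (0,2): δ = 15.99°  ✓
  (0,3): δ = 30.10°  ✓
  (0,4): δ = 67.67°  ·
  (0,5): δ = 109.87°  ·
  (0,6): δ = 146.14°  ·
  (1,2): δ = 91.32°  ·
  (1,3): δ = 45.23°  ·
  (1,4): δ = 7.66°  ✓
  (1,5): δ = 34.54°  ·
  (1,6): δ = 70.80°  ·
  (2,3): δ = 133.91°  ·
  (2,4): δ = 96.34°  ·
  (2,5): δ = 54.14°  ·
  (2,6): δ = 17.87°  ✓
  (3,4): δ = 142.42°  ·
  (3,5): δ = 100.23°  ·
  (3,6): δ = 63.96°  ·
  (4,5): δ = 137.80°  ·
  (4,6): δ = 101.54°  ·
  (5,6): δ = 143.73°  ·
antipodal pairs: 4

count = 4; pairs: (0,2), (0,3), (1,4), (2,6)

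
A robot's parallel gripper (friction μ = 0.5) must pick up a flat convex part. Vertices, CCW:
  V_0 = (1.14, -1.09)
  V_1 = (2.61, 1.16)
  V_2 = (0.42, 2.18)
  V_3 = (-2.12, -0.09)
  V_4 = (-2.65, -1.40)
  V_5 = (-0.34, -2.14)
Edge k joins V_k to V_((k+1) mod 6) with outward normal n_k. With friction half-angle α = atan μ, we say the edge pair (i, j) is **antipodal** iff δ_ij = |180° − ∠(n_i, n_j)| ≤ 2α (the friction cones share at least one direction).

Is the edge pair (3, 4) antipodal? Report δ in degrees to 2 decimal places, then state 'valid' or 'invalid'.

δ = 85.74°, invalid

α = atan 0.5 = 26.57°;  2α = 53.13°
edge 3: e_3 = (-0.53, -1.31);  n_3 = (-0.9270, +0.3750)
edge 4: e_4 = (+2.31, -0.74);  n_4 = (-0.3051, -0.9523)
∠(n_3, n_4) = 94.26°
δ = |180° − 94.26°| = 85.74°
85.74° > 2α = 53.13°  →  invalid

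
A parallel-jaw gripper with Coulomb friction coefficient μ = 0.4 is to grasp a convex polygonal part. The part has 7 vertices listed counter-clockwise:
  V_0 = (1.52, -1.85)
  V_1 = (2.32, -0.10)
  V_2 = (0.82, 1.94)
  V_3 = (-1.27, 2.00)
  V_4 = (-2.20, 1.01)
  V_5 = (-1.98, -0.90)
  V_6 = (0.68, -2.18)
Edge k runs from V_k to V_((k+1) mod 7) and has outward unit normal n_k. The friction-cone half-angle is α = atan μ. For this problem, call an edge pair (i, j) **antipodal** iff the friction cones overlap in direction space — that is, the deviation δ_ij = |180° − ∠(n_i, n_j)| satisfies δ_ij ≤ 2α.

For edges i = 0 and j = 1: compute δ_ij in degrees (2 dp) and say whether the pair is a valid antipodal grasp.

δ = 119.11°, invalid

α = atan 0.4 = 21.80°;  2α = 43.60°
edge 0: e_0 = (+0.80, +1.75);  n_0 = (+0.9095, -0.4158)
edge 1: e_1 = (-1.50, +2.04);  n_1 = (+0.8057, +0.5924)
∠(n_0, n_1) = 60.89°
δ = |180° − 60.89°| = 119.11°
119.11° > 2α = 43.60°  →  invalid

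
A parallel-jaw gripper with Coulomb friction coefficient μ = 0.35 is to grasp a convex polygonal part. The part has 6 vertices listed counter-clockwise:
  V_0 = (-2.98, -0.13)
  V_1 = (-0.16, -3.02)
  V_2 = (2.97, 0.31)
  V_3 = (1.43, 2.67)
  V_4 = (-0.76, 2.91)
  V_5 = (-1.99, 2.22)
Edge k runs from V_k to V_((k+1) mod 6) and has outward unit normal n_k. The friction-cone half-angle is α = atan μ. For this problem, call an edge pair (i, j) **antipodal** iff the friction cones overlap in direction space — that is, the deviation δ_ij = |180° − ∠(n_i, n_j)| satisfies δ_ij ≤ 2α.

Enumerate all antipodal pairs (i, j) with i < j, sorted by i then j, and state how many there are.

count = 3; pairs: (0,2), (1,4), (1,5)

α = atan 0.35 = 19.29°;  2α = 38.58°
n_0 = (-0.7157, -0.6984)
n_1 = (+0.7286, -0.6849)
n_2 = (+0.8375, +0.5465)
n_3 = (+0.1089, +0.9940)
n_4 = (-0.4893, +0.8721)
n_5 = (-0.9216, +0.3882)
  (0,1): δ = 87.52°  ·
  (0,2): δ = 11.17°  ✓
  (0,3): δ = 39.45°  ·
  (0,4): δ = 74.99°  ·
  (0,5): δ = 112.86°  ·
  (1,2): δ = 103.65°  ·
  (1,3): δ = 53.03°  ·
  (1,4): δ = 17.48°  ✓
  (1,5): δ = 20.38°  ✓
  (2,3): δ = 129.38°  ·
  (2,4): δ = 93.83°  ·
  (2,5): δ = 55.97°  ·
  (3,4): δ = 144.45°  ·
  (3,5): δ = 106.59°  ·
  (4,5): δ = 142.14°  ·
antipodal pairs: 3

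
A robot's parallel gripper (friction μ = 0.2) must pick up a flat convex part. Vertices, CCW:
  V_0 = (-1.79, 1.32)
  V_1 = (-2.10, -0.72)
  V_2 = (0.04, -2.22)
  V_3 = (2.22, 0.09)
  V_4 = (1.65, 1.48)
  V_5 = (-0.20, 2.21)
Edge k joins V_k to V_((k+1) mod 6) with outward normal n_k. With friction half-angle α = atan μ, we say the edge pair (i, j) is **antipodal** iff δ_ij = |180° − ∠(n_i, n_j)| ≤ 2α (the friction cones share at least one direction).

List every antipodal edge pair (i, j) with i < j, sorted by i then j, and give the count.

count = 2; pairs: (1,4), (2,5)

α = atan 0.2 = 11.31°;  2α = 22.62°
n_0 = (-0.9887, +0.1502)
n_1 = (-0.5740, -0.8189)
n_2 = (+0.7273, -0.6863)
n_3 = (+0.9252, +0.3794)
n_4 = (+0.3671, +0.9302)
n_5 = (-0.4884, +0.8726)
  (0,1): δ = 116.39°  ·
  (0,2): δ = 34.70°  ·
  (0,3): δ = 30.94°  ·
  (0,4): δ = 77.11°  ·
  (0,5): δ = 127.88°  ·
  (1,2): δ = 98.31°  ·
  (1,3): δ = 32.67°  ·
  (1,4): δ = 13.49°  ✓
  (1,5): δ = 64.27°  ·
  (2,3): δ = 114.36°  ·
  (2,4): δ = 68.19°  ·
  (2,5): δ = 17.42°  ✓
  (3,4): δ = 133.83°  ·
  (3,5): δ = 83.06°  ·
  (4,5): δ = 129.23°  ·
antipodal pairs: 2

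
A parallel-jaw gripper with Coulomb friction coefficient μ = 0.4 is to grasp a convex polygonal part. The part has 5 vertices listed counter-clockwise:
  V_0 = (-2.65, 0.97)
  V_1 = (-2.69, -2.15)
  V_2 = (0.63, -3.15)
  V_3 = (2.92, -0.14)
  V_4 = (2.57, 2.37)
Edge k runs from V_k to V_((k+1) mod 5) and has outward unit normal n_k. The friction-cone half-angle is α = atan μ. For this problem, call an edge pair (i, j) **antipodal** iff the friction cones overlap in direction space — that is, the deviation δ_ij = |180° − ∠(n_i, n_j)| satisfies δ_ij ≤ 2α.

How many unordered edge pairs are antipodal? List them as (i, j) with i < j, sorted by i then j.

count = 4; pairs: (0,2), (0,3), (1,4), (2,4)

α = atan 0.4 = 21.80°;  2α = 43.60°
n_0 = (-0.9999, +0.0128)
n_1 = (-0.2884, -0.9575)
n_2 = (+0.7959, -0.6055)
n_3 = (+0.9904, +0.1381)
n_4 = (-0.2590, +0.9659)
  (0,1): δ = 106.03°  ·
  (0,2): δ = 36.53°  ✓
  (0,3): δ = 8.67°  ✓
  (0,4): δ = 105.75°  ·
  (1,2): δ = 110.50°  ·
  (1,3): δ = 65.30°  ·
  (1,4): δ = 31.78°  ✓
  (2,3): δ = 134.80°  ·
  (2,4): δ = 37.72°  ✓
  (3,4): δ = 82.92°  ·
antipodal pairs: 4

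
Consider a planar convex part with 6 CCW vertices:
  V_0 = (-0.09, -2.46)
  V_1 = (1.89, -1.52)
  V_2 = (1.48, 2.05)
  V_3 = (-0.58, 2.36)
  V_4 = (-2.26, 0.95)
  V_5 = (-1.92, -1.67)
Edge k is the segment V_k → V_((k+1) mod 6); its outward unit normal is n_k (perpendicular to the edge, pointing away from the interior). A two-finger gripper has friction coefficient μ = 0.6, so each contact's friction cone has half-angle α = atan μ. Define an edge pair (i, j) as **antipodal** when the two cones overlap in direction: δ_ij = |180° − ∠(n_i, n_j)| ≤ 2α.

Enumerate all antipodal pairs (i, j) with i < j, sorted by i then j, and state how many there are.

α = atan 0.6 = 30.96°;  2α = 61.93°
n_0 = (+0.4289, -0.9034)
n_1 = (+0.9935, +0.1141)
n_2 = (+0.1488, +0.9889)
n_3 = (-0.6429, +0.7660)
n_4 = (-0.9917, -0.1287)
n_5 = (-0.3963, -0.9181)
  (0,1): δ = 108.84°  ·
  (0,2): δ = 33.95°  ✓
  (0,3): δ = 14.61°  ✓
  (0,4): δ = 72.00°  ·
  (0,5): δ = 131.25°  ·
  (1,2): δ = 105.11°  ·
  (1,3): δ = 56.55°  ✓
  (1,4): δ = 0.84°  ✓
  (1,5): δ = 60.10°  ✓
  (2,3): δ = 131.44°  ·
  (2,4): δ = 74.05°  ·
  (2,5): δ = 14.79°  ✓
  (3,4): δ = 122.61°  ·
  (3,5): δ = 63.36°  ·
  (4,5): δ = 120.74°  ·
antipodal pairs: 6

count = 6; pairs: (0,2), (0,3), (1,3), (1,4), (1,5), (2,5)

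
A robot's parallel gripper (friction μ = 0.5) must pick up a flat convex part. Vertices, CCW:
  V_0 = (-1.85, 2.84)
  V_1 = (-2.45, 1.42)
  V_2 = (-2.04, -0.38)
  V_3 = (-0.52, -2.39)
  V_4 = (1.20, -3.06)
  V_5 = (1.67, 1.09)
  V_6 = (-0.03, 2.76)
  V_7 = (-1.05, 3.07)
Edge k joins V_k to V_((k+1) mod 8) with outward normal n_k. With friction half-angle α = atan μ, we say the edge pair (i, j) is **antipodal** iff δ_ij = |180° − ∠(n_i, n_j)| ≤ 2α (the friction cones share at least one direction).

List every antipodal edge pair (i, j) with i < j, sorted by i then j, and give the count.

α = atan 0.5 = 26.57°;  2α = 53.13°
n_0 = (-0.9211, +0.3892)
n_1 = (-0.9750, -0.2221)
n_2 = (-0.7976, -0.6032)
n_3 = (-0.3630, -0.9318)
n_4 = (+0.9936, -0.1125)
n_5 = (+0.7008, +0.7134)
n_6 = (+0.2908, +0.9568)
n_7 = (-0.2763, +0.9611)
  (0,1): δ = 144.26°  ·
  (0,2): δ = 120.00°  ·
  (0,3): δ = 88.38°  ·
  (0,4): δ = 16.44°  ✓
  (0,5): δ = 68.42°  ·
  (0,6): δ = 96.00°  ·
  (0,7): δ = 128.95°  ·
  (1,2): δ = 155.73°  ·
  (1,3): δ = 124.11°  ·
  (1,4): δ = 19.29°  ✓
  (1,5): δ = 32.68°  ✓
  (1,6): δ = 60.26°  ·
  (1,7): δ = 93.21°  ·
  (2,3): δ = 148.38°  ·
  (2,4): δ = 43.56°  ✓
  (2,5): δ = 8.41°  ✓
  (2,6): δ = 36.00°  ✓
  (2,7): δ = 68.94°  ·
  (3,4): δ = 75.18°  ·
  (3,5): δ = 23.21°  ✓
  (3,6): δ = 4.38°  ✓
  (3,7): δ = 37.32°  ✓
  (4,5): δ = 128.03°  ·
  (4,6): δ = 100.44°  ·
  (4,7): δ = 67.50°  ·
  (5,6): δ = 152.42°  ·
  (5,7): δ = 119.47°  ·
  (6,7): δ = 147.05°  ·
antipodal pairs: 9

count = 9; pairs: (0,4), (1,4), (1,5), (2,4), (2,5), (2,6), (3,5), (3,6), (3,7)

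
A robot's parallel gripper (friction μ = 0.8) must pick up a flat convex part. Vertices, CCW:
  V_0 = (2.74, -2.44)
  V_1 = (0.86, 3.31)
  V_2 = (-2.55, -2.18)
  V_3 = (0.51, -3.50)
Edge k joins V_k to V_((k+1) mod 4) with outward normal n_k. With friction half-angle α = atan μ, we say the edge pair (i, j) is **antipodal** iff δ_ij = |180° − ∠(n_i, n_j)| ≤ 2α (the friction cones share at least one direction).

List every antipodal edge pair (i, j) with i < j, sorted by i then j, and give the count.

count = 3; pairs: (0,1), (0,2), (1,3)

α = atan 0.8 = 38.66°;  2α = 77.32°
n_0 = (+0.9505, +0.3108)
n_1 = (-0.8495, +0.5276)
n_2 = (-0.3961, -0.9182)
n_3 = (+0.4293, -0.9032)
  (0,1): δ = 49.95°  ✓
  (0,2): δ = 48.56°  ✓
  (0,3): δ = 97.32°  ·
  (1,2): δ = 81.49°  ·
  (1,3): δ = 32.73°  ✓
  (2,3): δ = 131.24°  ·
antipodal pairs: 3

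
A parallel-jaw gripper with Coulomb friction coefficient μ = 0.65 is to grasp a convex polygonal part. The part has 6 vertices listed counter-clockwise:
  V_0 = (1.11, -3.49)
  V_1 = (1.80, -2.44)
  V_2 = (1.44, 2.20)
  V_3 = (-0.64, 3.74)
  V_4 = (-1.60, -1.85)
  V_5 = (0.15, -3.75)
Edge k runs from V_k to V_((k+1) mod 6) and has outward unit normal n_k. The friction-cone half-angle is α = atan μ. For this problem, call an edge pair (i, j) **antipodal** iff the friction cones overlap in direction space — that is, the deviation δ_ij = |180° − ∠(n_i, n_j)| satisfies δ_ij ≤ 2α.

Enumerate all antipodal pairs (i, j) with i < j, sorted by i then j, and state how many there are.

count = 7; pairs: (0,3), (1,3), (1,4), (2,3), (2,4), (2,5), (3,5)

α = atan 0.65 = 33.02°;  2α = 66.05°
n_0 = (+0.8357, -0.5492)
n_1 = (+0.9970, +0.0774)
n_2 = (+0.5950, +0.8037)
n_3 = (-0.9856, +0.1693)
n_4 = (-0.7355, -0.6775)
n_5 = (+0.2614, -0.9652)
  (0,1): δ = 142.25°  ·
  (0,2): δ = 93.21°  ·
  (0,3): δ = 23.57°  ✓
  (0,4): δ = 75.96°  ·
  (0,5): δ = 138.46°  ·
  (1,2): δ = 130.95°  ·
  (1,3): δ = 14.18°  ✓
  (1,4): δ = 38.21°  ✓
  (1,5): δ = 100.72°  ·
  (2,3): δ = 63.23°  ✓
  (2,4): δ = 10.84°  ✓
  (2,5): δ = 51.67°  ✓
  (3,4): δ = 127.61°  ·
  (3,5): δ = 65.10°  ✓
  (4,5): δ = 117.49°  ·
antipodal pairs: 7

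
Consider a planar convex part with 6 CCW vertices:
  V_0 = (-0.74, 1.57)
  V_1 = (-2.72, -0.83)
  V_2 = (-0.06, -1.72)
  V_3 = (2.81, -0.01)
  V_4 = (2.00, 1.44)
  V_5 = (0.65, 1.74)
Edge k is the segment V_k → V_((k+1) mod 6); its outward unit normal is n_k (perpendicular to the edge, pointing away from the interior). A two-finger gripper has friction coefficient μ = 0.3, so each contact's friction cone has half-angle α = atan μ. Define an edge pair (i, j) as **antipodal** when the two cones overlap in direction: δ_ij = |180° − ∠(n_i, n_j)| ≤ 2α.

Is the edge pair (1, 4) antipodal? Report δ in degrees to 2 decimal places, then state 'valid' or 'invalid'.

δ = 5.97°, valid

α = atan 0.3 = 16.70°;  2α = 33.40°
edge 1: e_1 = (+2.66, -0.89);  n_1 = (-0.3173, -0.9483)
edge 4: e_4 = (-1.35, +0.30);  n_4 = (+0.2169, +0.9762)
∠(n_1, n_4) = 174.03°
δ = |180° − 174.03°| = 5.97°
5.97° ≤ 2α = 33.40°  →  valid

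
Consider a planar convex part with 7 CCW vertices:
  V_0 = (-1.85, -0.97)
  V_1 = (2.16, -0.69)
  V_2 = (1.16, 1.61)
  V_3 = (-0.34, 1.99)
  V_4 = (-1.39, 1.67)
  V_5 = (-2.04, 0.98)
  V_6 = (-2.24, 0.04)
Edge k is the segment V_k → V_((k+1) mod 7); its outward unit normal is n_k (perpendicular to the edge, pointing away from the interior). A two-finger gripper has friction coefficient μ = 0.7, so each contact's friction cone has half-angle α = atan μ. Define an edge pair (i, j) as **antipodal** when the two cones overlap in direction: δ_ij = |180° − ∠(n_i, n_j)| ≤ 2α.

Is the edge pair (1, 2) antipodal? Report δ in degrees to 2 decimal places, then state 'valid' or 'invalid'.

δ = 127.71°, invalid

α = atan 0.7 = 34.99°;  2α = 69.98°
edge 1: e_1 = (-1.00, +2.30);  n_1 = (+0.9171, +0.3987)
edge 2: e_2 = (-1.50, +0.38);  n_2 = (+0.2456, +0.9694)
∠(n_1, n_2) = 52.29°
δ = |180° − 52.29°| = 127.71°
127.71° > 2α = 69.98°  →  invalid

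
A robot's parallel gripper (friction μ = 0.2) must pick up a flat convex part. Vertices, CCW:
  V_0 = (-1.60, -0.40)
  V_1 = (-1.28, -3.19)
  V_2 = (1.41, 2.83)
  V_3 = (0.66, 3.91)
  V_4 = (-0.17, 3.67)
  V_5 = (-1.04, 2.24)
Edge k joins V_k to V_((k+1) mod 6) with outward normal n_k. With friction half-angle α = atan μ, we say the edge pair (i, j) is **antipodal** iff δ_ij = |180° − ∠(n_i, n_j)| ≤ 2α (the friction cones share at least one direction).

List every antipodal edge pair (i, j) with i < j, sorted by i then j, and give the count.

count = 2; pairs: (1,4), (1,5)

α = atan 0.2 = 11.31°;  2α = 22.62°
n_0 = (-0.9935, -0.1139)
n_1 = (+0.9130, -0.4080)
n_2 = (+0.8214, +0.5704)
n_3 = (-0.2778, +0.9606)
n_4 = (-0.8543, +0.5198)
n_5 = (-0.9782, +0.2075)
  (0,1): δ = 30.62°  ·
  (0,2): δ = 28.23°  ·
  (0,3): δ = 99.58°  ·
  (0,4): δ = 142.14°  ·
  (0,5): δ = 161.48°  ·
  (1,2): δ = 121.14°  ·
  (1,3): δ = 49.80°  ·
  (1,4): δ = 7.24°  ✓
  (1,5): δ = 12.10°  ✓
  (2,3): δ = 108.65°  ·
  (2,4): δ = 66.09°  ·
  (2,5): δ = 46.75°  ·
  (3,4): δ = 137.44°  ·
  (3,5): δ = 118.10°  ·
  (4,5): δ = 160.66°  ·
antipodal pairs: 2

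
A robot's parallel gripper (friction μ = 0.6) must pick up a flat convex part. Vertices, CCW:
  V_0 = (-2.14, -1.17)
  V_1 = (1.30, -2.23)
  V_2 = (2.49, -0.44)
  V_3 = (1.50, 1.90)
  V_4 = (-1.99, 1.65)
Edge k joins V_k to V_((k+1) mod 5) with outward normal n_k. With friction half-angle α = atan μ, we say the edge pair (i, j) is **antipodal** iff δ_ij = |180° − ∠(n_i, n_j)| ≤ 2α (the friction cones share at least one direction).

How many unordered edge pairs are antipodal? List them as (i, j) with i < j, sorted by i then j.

count = 5; pairs: (0,2), (0,3), (1,3), (1,4), (2,4)

α = atan 0.6 = 30.96°;  2α = 61.93°
n_0 = (-0.2945, -0.9557)
n_1 = (+0.8328, -0.5536)
n_2 = (+0.9210, +0.3896)
n_3 = (-0.0715, +0.9974)
n_4 = (-0.9986, +0.0531)
  (0,1): δ = 106.49°  ·
  (0,2): δ = 49.94°  ✓
  (0,3): δ = 21.22°  ✓
  (0,4): δ = 104.08°  ·
  (1,2): δ = 123.45°  ·
  (1,3): δ = 52.29°  ✓
  (1,4): δ = 30.57°  ✓
  (2,3): δ = 108.83°  ·
  (2,4): δ = 25.98°  ✓
  (3,4): δ = 97.14°  ·
antipodal pairs: 5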